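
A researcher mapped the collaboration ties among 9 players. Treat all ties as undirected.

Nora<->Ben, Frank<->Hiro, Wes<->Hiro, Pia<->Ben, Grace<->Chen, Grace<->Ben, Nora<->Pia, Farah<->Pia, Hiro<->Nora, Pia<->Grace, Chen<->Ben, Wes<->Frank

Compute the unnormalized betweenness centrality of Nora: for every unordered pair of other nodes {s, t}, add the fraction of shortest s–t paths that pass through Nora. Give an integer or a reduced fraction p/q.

15

Pairs whose geodesics pass through Nora — Ben–Wes: 1; Ben–Hiro: 1; Ben–Frank: 1; Grace–Wes: 2/2; Grace–Hiro: 2/2; Grace–Frank: 2/2; Pia–Wes: 1; Pia–Hiro: 1; Pia–Frank: 1; Chen–Wes: 1; Chen–Hiro: 1; Chen–Frank: 1; Farah–Wes: 1; Farah–Hiro: 1 … (+1 more pairs).
All other pairs contribute 0.
Summing the contributions gives betweenness(Nora) = 15.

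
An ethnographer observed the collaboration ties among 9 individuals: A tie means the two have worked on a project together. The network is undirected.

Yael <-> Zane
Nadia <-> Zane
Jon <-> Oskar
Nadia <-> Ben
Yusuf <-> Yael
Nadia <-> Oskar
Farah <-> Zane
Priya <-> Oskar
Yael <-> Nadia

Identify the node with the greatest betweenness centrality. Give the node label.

Unnormalized betweenness of each node: Ben:0, Farah:0, Jon:0, Nadia:19, Oskar:13, Priya:0, Yael:7, Yusuf:0, Zane:7.
Nadia has the largest value, 19, making it the main broker — the node through which the most shortest paths run.

Nadia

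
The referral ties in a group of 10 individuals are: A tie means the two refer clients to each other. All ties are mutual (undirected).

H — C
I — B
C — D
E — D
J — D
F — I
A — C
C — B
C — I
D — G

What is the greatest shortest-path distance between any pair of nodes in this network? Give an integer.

4

Eccentricity of each node (its greatest distance to any other): A:3, B:3, C:2, D:3, E:4, F:4, G:4, H:3, I:3, J:4.
The maximum eccentricity is 4, realized for instance by the pair E–F via E – D – C – I – F. So the diameter is 4.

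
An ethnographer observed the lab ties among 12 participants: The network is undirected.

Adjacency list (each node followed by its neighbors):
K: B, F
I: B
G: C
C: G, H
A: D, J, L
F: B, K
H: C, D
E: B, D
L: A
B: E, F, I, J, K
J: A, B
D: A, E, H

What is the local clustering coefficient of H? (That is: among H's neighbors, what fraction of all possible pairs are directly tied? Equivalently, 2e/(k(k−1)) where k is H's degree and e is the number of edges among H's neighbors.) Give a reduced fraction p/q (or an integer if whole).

0

H's neighbors: C and D (k = 2).
Possible neighbor pairs: C(2,2) = 1. Edges among them: none → e = 0.
Clustering(H) = 0/1.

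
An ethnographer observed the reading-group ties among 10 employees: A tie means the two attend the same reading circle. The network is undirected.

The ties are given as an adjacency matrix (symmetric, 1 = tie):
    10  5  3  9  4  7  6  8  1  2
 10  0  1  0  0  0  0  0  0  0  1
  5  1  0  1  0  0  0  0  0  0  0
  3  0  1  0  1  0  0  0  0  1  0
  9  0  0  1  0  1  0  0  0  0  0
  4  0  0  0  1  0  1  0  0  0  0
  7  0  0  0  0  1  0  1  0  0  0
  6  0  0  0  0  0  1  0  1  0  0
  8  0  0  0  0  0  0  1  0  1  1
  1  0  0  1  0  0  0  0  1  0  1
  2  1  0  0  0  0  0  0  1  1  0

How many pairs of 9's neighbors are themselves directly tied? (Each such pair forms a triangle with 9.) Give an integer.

9's neighbors are 3 and 4, but none of them are tied to each other, so no triangle contains 9.

0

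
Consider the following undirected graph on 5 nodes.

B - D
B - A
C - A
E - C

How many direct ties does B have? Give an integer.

B is directly tied to A and D. That is 2 neighbors, so the degree of B is 2.

2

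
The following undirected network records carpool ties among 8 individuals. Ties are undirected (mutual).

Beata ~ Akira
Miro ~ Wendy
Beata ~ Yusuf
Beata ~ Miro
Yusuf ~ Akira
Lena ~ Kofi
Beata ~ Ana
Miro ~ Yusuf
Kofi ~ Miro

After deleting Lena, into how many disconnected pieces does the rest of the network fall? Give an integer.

Lena's neighbors (Kofi) remain reachable from one another through other ties, so the rest of the network stays in one piece.

1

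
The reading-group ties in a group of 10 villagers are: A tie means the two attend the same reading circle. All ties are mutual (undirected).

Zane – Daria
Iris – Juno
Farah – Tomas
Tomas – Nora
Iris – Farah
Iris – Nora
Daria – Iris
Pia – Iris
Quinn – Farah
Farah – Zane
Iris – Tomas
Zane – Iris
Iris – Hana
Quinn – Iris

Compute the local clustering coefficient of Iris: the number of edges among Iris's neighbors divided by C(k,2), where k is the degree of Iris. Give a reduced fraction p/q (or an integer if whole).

5/36

Iris's neighbors: Daria, Farah, Hana, Juno, Nora, Pia, Quinn, Tomas, and Zane (k = 9).
Possible neighbor pairs: C(9,2) = 36. Edges among them: Daria–Zane, Farah–Quinn, Farah–Tomas, Farah–Zane, Nora–Tomas → e = 5.
Clustering(Iris) = 5/36.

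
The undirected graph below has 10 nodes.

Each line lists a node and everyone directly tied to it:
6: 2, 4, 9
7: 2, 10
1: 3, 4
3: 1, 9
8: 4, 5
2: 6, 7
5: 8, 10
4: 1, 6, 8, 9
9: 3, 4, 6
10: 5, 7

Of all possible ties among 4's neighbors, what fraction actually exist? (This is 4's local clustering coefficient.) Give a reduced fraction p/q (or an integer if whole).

4's neighbors: 1, 6, 8, and 9 (k = 4).
Possible neighbor pairs: C(4,2) = 6. Edges among them: 6–9 → e = 1.
Clustering(4) = 1/6.

1/6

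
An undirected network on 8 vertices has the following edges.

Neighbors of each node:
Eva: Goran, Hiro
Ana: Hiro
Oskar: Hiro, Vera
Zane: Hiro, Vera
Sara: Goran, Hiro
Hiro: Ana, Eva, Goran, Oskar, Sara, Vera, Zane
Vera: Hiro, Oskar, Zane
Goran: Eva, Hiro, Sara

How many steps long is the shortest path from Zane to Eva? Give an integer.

2

One shortest route is Zane – Hiro – Eva, which uses 2 edges, and Zane and Eva are not directly tied, so nothing shorter exists. So d(Zane,Eva) = 2.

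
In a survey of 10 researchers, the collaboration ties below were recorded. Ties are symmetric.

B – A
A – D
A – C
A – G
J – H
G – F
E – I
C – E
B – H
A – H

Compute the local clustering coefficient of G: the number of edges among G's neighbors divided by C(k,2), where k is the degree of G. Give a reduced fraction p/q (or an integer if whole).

G's neighbors: A and F (k = 2).
Possible neighbor pairs: C(2,2) = 1. Edges among them: none → e = 0.
Clustering(G) = 0/1.

0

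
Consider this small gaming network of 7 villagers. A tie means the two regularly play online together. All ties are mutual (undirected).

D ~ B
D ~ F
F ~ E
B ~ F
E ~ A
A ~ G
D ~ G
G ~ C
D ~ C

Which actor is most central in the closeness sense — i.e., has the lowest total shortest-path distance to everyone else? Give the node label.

Farness (sum of distances to all others) for each node — A:11, B:11, C:11, D:8, E:11, F:9, G:9.
The smallest farness is 8, for D, so D has the highest closeness.

D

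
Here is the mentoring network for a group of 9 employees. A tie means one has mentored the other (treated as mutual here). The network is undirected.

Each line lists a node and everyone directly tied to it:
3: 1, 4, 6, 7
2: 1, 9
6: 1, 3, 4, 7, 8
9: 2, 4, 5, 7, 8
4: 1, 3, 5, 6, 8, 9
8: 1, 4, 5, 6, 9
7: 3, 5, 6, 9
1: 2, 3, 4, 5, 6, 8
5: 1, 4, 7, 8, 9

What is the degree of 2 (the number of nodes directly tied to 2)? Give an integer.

2

2 is directly tied to 1 and 9. That is 2 neighbors, so the degree of 2 is 2.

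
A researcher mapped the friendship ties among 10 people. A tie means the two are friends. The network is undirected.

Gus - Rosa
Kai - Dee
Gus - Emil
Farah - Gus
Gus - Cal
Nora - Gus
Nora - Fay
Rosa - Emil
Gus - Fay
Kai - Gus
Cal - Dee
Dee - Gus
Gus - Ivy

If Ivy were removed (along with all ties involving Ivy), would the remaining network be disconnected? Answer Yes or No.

No

Even without Ivy, every remaining node can still reach every other (the residual graph is connected), so Ivy is not a cut vertex.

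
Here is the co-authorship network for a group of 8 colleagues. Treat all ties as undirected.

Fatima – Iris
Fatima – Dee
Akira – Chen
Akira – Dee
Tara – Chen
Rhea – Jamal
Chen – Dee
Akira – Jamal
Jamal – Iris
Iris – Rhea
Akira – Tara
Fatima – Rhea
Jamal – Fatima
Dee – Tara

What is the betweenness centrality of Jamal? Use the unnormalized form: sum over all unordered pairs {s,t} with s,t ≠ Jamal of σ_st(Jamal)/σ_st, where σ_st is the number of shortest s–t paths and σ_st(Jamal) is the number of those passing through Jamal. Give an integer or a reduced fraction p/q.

9/2

Pairs whose geodesics pass through Jamal — Rhea–Chen: 1/2; Rhea–Akira: 1; Rhea–Tara: 1/2; Iris–Chen: 1/2; Iris–Akira: 1; Iris–Tara: 1/2; Fatima–Akira: 1/2.
All other pairs contribute 0.
Summing the contributions gives betweenness(Jamal) = 9/2.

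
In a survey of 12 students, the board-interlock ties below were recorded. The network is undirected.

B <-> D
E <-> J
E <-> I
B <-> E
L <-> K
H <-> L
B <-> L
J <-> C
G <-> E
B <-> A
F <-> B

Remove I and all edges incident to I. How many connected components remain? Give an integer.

1

I's neighbors (E) remain reachable from one another through other ties, so the rest of the network stays in one piece.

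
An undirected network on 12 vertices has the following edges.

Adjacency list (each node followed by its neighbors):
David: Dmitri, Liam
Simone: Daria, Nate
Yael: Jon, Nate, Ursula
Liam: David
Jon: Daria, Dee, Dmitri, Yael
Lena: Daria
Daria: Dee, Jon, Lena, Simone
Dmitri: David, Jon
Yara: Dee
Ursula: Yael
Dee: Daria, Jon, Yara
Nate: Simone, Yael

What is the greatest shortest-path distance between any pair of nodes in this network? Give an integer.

Eccentricity of each node (its greatest distance to any other): Daria:4, David:4, Dee:4, Dmitri:3, Jon:3, Lena:5, Liam:5, Nate:5, Simone:5, Ursula:5, Yael:4, Yara:5.
The maximum eccentricity is 5, realized for instance by the pair Yara–Liam via Yara – Dee – Jon – Dmitri – David – Liam. So the diameter is 5.

5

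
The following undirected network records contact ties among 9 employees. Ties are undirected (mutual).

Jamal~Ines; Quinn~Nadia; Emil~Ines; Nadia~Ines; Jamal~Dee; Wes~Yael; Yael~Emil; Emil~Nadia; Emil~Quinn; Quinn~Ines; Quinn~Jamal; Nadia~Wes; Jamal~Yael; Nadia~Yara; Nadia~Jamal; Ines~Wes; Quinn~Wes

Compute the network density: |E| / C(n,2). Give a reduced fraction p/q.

17/36

There are 17 edges and 9 nodes, so the maximum possible is C(9,2) = 36.
Density = 17/36.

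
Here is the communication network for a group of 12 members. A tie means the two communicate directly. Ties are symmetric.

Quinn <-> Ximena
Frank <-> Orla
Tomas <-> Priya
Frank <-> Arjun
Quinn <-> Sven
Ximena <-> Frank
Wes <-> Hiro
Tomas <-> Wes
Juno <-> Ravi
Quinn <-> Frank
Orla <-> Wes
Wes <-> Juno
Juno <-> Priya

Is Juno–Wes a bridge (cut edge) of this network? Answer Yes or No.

No

Even without that edge, Juno still reaches Wes via Juno – Priya – Tomas – Wes, so the network stays connected. Not a bridge.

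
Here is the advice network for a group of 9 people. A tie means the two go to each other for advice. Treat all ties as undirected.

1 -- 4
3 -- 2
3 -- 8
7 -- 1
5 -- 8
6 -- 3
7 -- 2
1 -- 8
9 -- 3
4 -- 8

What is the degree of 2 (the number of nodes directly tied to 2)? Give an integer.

2

2 is directly tied to 3 and 7. That is 2 neighbors, so the degree of 2 is 2.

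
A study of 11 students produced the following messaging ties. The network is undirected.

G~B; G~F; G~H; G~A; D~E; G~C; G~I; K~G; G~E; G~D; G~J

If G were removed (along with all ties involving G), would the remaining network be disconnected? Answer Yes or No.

Removing G leaves {H} with no path to {D and E}, so the network splits into 9 components. G is a cut vertex.

Yes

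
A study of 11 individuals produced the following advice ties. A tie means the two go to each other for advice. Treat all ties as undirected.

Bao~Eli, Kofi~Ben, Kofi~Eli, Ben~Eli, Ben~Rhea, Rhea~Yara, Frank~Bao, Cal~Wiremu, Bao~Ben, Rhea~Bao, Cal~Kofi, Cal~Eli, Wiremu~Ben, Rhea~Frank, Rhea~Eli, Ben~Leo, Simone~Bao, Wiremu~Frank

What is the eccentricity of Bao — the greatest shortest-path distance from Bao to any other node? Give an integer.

Distances from Bao: Ben:1, Cal:2, Eli:1, Frank:1, Kofi:2, Leo:2, Rhea:1, Simone:1, Wiremu:2, Yara:2.
The largest is 2 (to Wiremu, Leo, Kofi, Cal, and Yara), so the eccentricity of Bao is 2.

2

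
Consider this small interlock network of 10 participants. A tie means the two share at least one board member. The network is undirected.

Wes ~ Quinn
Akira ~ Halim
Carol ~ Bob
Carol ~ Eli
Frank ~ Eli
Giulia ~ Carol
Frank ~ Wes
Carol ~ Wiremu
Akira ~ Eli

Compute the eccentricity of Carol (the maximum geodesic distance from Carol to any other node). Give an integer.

Distances from Carol: Akira:2, Bob:1, Eli:1, Frank:2, Giulia:1, Halim:3, Quinn:4, Wes:3, Wiremu:1.
The largest is 4 (to Quinn), so the eccentricity of Carol is 4.

4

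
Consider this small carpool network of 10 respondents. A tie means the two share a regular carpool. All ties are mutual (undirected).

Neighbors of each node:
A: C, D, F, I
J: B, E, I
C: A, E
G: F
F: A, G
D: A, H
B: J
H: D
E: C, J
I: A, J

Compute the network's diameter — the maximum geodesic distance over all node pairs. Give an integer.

Eccentricity of each node (its greatest distance to any other): A:3, B:5, C:3, D:4, E:4, F:4, G:5, H:5, I:3, J:4.
The maximum eccentricity is 5, realized for instance by the pair B–H via B – J – I – A – D – H. So the diameter is 5.

5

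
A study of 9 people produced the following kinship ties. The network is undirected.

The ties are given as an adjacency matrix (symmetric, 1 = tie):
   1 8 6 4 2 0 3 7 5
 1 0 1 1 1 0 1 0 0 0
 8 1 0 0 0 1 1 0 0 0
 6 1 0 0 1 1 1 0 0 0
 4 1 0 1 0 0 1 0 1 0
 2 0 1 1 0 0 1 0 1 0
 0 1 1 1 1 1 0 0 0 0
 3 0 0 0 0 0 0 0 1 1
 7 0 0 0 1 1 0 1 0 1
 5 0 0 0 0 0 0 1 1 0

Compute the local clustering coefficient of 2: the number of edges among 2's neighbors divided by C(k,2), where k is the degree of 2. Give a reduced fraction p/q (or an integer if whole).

1/3

2's neighbors: 0, 6, 7, and 8 (k = 4).
Possible neighbor pairs: C(4,2) = 6. Edges among them: 0–6, 0–8 → e = 2.
Clustering(2) = 2/6 = 1/3.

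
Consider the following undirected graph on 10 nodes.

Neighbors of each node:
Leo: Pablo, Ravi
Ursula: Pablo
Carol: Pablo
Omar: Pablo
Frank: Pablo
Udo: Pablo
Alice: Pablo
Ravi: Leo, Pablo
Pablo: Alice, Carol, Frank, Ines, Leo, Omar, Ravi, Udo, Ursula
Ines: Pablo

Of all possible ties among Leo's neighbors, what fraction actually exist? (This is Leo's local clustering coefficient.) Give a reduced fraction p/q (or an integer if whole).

1

Leo's neighbors: Pablo and Ravi (k = 2).
Possible neighbor pairs: C(2,2) = 1. Edges among them: Pablo–Ravi → e = 1.
Clustering(Leo) = 1/1.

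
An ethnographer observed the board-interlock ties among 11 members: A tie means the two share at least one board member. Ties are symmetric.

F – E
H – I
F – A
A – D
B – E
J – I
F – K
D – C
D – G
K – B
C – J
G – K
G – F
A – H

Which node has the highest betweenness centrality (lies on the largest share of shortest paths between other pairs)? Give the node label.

A

Unnormalized betweenness of each node: A:15, B:1/2, C:20/3, D:13, E:2, F:89/6, G:26/3, H:22/3, I:8/3, J:7/3, K:6.
A has the largest value, 15, making it the main broker — the node through which the most shortest paths run.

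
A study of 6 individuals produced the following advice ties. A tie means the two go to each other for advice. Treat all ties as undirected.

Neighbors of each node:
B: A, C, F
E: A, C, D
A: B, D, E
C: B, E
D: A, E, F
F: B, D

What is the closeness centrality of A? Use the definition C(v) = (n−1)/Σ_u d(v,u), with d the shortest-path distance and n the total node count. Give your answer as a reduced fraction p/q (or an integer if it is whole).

Distances from A: B:1, C:2, D:1, E:1, F:2. Sum = 7.
n = 6, so closeness = 5/7.

5/7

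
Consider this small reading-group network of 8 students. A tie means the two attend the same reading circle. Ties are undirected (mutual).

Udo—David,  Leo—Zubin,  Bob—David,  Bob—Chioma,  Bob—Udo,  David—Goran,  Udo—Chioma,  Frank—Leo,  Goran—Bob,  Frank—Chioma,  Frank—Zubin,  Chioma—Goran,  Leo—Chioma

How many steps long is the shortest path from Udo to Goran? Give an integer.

2

One shortest route is Udo – Chioma – Goran, which uses 2 edges, and Udo and Goran are not directly tied, so nothing shorter exists. So d(Udo,Goran) = 2.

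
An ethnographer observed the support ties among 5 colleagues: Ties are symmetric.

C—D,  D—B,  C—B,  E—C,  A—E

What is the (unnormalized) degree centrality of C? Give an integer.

3

C is directly tied to B, D, and E. That is 3 neighbors, so the degree of C is 3.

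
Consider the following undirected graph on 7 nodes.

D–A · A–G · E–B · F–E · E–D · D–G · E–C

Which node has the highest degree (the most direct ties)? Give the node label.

Degrees — A:2, B:1, C:1, D:3, E:4, F:1, G:2.
The maximum is 4, attained only by E.

E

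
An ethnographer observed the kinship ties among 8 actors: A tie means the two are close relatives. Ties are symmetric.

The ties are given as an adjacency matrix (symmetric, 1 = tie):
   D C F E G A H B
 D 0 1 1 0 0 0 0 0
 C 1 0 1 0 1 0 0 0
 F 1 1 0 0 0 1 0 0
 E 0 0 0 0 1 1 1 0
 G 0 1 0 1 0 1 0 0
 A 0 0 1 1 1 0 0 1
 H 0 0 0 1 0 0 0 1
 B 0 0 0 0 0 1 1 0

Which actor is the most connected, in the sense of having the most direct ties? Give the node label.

Degrees — A:4, B:2, C:3, D:2, E:3, F:3, G:3, H:2.
The maximum is 4, attained only by A.

A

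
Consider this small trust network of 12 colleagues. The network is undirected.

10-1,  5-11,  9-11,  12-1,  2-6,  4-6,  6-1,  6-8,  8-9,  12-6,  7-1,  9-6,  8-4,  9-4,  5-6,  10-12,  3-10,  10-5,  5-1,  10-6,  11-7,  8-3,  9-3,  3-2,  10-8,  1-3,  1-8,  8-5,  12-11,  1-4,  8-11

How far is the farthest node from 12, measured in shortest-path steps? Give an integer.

Distances from 12: 1:1, 2:2, 3:2, 4:2, 5:2, 6:1, 7:2, 8:2, 9:2, 10:1, 11:1.
The largest is 2 (to 9, 5, 7, 8, 3, 4, and 2), so the eccentricity of 12 is 2.

2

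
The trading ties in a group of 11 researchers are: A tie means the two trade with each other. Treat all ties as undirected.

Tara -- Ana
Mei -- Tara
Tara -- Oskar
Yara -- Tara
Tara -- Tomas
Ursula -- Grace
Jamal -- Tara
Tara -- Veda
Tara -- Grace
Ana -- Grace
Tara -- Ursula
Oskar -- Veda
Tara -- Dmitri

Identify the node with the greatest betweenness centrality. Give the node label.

Tara

Unnormalized betweenness of each node: Ana:0, Dmitri:0, Grace:1/2, Jamal:0, Mei:0, Oskar:0, Tara:83/2, Tomas:0, Ursula:0, Veda:0, Yara:0.
Tara has the largest value, 83/2, making it the main broker — the node through which the most shortest paths run.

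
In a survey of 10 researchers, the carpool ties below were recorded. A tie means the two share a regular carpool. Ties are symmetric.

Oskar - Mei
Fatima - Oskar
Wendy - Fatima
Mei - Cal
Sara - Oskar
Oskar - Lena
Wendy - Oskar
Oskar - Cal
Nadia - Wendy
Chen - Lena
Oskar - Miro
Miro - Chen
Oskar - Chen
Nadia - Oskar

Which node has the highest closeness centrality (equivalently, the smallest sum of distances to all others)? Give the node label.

Oskar

Farness (sum of distances to all others) for each node — Cal:16, Chen:15, Fatima:16, Lena:16, Mei:16, Miro:16, Nadia:16, Oskar:9, Sara:17, Wendy:15.
The smallest farness is 9, for Oskar, so Oskar has the highest closeness.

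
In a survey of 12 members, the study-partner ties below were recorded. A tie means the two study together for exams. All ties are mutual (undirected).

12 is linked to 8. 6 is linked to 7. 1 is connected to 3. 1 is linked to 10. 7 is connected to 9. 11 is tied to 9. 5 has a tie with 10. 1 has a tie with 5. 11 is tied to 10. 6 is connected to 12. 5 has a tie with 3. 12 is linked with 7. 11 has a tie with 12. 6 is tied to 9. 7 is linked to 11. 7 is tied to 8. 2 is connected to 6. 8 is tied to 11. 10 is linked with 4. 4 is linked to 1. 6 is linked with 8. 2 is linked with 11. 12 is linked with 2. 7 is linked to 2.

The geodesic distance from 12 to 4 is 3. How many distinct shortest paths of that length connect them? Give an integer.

1

The shortest distance is 3, and the only length-3 path is 12–11–10–4. So there is exactly 1 shortest path.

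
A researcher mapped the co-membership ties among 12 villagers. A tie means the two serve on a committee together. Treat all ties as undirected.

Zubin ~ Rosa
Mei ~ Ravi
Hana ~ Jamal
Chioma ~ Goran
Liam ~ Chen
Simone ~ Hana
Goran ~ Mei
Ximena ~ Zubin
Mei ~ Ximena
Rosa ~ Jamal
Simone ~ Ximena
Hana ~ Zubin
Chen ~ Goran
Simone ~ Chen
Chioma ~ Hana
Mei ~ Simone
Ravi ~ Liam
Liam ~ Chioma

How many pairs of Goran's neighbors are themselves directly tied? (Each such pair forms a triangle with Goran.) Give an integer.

Goran's neighbors are Chen, Chioma, and Mei, but none of them are tied to each other, so no triangle contains Goran.

0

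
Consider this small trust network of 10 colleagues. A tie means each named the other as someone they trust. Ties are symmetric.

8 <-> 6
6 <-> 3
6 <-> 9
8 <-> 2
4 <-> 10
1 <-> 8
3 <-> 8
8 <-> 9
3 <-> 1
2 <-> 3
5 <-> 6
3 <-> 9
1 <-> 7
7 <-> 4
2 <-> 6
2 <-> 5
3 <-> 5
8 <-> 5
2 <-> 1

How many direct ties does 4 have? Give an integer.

4 is directly tied to 7 and 10. That is 2 neighbors, so the degree of 4 is 2.

2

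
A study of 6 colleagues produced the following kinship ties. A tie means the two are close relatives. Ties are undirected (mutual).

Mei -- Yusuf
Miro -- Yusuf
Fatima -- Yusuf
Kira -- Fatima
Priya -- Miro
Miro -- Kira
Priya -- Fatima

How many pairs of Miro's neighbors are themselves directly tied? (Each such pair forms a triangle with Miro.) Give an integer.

Miro's neighbors are Kira, Priya, and Yusuf, but none of them are tied to each other, so no triangle contains Miro.

0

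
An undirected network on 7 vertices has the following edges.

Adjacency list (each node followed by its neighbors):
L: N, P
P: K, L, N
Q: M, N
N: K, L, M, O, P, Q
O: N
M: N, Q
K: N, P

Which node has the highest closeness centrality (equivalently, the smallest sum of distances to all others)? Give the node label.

N

Farness (sum of distances to all others) for each node — K:10, L:10, M:10, N:6, O:11, P:9, Q:10.
The smallest farness is 6, for N, so N has the highest closeness.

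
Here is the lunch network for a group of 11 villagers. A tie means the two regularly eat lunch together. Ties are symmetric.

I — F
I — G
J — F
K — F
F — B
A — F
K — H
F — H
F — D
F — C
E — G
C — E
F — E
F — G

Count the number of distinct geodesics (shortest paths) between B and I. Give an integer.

1

The shortest distance is 2, and the only length-2 path is B–F–I. So there is exactly 1 shortest path.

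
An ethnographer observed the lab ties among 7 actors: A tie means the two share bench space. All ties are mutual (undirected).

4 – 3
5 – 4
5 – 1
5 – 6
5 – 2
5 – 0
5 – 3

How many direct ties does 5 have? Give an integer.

5 is directly tied to 0, 1, 2, 3, 4, and 6. That is 6 neighbors, so the degree of 5 is 6.

6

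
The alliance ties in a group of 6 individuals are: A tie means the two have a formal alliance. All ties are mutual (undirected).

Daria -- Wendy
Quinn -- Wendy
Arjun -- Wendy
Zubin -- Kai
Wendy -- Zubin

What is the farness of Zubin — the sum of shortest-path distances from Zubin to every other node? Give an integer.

8

Distances from Zubin: Arjun:2, Daria:2, Kai:1, Quinn:2, Wendy:1.
Sum = 2 + 2 + 1 + 2 + 1 = 8.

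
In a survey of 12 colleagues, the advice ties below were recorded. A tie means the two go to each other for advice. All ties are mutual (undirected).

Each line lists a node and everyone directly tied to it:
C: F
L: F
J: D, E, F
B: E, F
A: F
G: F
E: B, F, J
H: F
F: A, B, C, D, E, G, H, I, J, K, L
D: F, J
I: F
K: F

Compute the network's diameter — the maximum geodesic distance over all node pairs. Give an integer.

Eccentricity of each node (its greatest distance to any other): A:2, B:2, C:2, D:2, E:2, F:1, G:2, H:2, I:2, J:2, K:2, L:2.
The maximum eccentricity is 2, realized for instance by the pair J–G via J – F – G. So the diameter is 2.

2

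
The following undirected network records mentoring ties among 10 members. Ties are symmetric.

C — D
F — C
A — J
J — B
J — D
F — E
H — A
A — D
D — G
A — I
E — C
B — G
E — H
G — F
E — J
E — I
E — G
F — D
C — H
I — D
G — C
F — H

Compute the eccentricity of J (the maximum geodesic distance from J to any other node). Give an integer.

Distances from J: A:1, B:1, C:2, D:1, E:1, F:2, G:2, H:2, I:2.
The largest is 2 (to F, G, C, I, and H), so the eccentricity of J is 2.

2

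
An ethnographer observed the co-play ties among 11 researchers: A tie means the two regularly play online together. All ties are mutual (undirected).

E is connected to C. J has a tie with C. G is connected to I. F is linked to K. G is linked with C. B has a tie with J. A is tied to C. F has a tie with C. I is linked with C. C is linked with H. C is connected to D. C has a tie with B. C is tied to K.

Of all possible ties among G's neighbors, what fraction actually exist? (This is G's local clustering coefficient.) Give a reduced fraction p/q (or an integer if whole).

1

G's neighbors: C and I (k = 2).
Possible neighbor pairs: C(2,2) = 1. Edges among them: C–I → e = 1.
Clustering(G) = 1/1.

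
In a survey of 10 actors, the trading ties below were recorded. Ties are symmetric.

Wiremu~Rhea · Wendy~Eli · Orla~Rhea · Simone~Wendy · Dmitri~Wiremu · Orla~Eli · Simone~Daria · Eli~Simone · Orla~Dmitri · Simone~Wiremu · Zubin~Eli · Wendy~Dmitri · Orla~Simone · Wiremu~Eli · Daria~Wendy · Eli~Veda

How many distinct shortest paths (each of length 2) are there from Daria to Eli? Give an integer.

2

The shortest distance is 2. The length-2 paths are: Daria–Wendy–Eli; Daria–Simone–Eli.
That gives 2 distinct shortest paths.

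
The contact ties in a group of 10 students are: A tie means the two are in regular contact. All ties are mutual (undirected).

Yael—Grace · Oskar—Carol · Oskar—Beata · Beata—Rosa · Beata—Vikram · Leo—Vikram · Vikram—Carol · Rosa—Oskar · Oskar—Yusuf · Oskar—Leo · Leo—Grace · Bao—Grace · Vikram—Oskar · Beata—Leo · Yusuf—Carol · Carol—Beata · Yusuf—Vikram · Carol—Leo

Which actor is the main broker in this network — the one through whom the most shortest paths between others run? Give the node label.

Unnormalized betweenness of each node: Bao:0, Beata:3, Carol:5/3, Grace:15, Leo:18, Oskar:17/3, Rosa:0, Vikram:5/3, Yael:0, Yusuf:0.
Leo has the largest value, 18, making it the main broker — the node through which the most shortest paths run.

Leo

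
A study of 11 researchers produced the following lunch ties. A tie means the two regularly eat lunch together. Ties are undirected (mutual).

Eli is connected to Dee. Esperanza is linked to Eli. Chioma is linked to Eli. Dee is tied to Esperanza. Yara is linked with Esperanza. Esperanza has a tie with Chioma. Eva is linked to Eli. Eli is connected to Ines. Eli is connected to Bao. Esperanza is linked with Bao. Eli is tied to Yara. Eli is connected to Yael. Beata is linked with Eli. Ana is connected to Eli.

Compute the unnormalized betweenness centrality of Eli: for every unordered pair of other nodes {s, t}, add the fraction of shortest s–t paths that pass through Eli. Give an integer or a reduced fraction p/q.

Pairs whose geodesics pass through Eli — Ines–Bao: 1; Ines–Beata: 1; Ines–Yael: 1; Ines–Esperanza: 1; Ines–Chioma: 1; Ines–Dee: 1; Ines–Ana: 1; Ines–Yara: 1; Ines–Eva: 1; Bao–Beata: 1; Bao–Yael: 1; Bao–Chioma: 1/2; Bao–Dee: 1/2; Bao–Ana: 1 … (+27 more pairs).
All other pairs contribute 0.
Summing the contributions gives betweenness(Eli) = 38.

38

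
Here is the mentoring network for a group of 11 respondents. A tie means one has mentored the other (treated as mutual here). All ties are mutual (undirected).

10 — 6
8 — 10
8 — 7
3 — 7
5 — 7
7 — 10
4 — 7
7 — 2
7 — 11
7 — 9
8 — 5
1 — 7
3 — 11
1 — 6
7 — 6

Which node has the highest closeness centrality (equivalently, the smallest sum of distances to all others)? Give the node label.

Farness (sum of distances to all others) for each node — 1:18, 2:19, 3:18, 4:19, 5:18, 6:17, 7:10, 8:17, 9:19, 10:17, 11:18.
The smallest farness is 10, for 7, so 7 has the highest closeness.

7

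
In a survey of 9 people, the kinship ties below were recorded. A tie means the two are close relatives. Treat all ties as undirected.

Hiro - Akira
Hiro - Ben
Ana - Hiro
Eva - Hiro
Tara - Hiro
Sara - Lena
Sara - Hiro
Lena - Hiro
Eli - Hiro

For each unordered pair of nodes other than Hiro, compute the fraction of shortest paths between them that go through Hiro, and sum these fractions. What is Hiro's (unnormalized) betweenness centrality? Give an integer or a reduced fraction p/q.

Pairs whose geodesics pass through Hiro — Lena–Akira: 1; Lena–Ben: 1; Lena–Eli: 1; Lena–Ana: 1; Lena–Tara: 1; Lena–Eva: 1; Akira–Ben: 1; Akira–Sara: 1; Akira–Eli: 1; Akira–Ana: 1; Akira–Tara: 1; Akira–Eva: 1; Ben–Sara: 1; Ben–Eli: 1 … (+13 more pairs).
All other pairs contribute 0.
Summing the contributions gives betweenness(Hiro) = 27.

27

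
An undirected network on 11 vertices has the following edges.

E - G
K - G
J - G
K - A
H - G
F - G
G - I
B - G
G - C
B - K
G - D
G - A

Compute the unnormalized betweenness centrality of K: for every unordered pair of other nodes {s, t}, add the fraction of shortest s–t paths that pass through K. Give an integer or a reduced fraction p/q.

1/2

Pairs whose geodesics pass through K — A–B: 1/2.
All other pairs contribute 0.
Summing the contributions gives betweenness(K) = 1/2.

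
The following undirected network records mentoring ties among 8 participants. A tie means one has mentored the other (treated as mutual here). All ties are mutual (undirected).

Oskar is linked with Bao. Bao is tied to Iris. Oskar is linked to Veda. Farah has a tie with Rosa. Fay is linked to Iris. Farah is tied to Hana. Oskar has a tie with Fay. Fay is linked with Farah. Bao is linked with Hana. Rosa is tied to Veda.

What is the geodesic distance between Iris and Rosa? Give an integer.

3

One shortest route is Iris – Fay – Farah – Rosa, which uses 3 edges, and at distance 2 from Iris we only reach {Farah, Hana, Oskar}, which does not include Rosa. So d(Iris,Rosa) = 3.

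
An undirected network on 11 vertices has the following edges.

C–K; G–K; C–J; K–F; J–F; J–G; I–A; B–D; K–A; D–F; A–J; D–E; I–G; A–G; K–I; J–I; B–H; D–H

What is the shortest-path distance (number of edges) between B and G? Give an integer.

One shortest route is B – D – F – K – G, which uses 4 edges, and at distance 3 from B we only reach {J, K}, which does not include G. So d(B,G) = 4.

4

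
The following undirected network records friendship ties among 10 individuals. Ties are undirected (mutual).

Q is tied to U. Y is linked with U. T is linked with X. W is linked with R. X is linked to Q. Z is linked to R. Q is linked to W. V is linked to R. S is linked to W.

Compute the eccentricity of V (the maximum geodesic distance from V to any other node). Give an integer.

5

Distances from V: Q:3, R:1, S:3, T:5, U:4, W:2, X:4, Y:5, Z:2.
The largest is 5 (to Y and T), so the eccentricity of V is 5.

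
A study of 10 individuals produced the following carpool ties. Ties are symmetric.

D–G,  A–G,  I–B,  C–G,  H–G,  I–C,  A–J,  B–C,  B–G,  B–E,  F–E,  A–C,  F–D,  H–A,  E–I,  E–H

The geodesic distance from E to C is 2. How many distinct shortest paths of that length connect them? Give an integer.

2

The shortest distance is 2. The length-2 paths are: E–I–C; E–B–C.
That gives 2 distinct shortest paths.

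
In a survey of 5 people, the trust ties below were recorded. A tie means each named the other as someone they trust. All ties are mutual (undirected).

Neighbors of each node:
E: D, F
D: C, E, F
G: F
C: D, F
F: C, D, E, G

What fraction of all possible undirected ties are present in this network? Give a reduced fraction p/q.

3/5

There are 6 edges and 5 nodes, so the maximum possible is C(5,2) = 10.
Density = 6/10 = 3/5.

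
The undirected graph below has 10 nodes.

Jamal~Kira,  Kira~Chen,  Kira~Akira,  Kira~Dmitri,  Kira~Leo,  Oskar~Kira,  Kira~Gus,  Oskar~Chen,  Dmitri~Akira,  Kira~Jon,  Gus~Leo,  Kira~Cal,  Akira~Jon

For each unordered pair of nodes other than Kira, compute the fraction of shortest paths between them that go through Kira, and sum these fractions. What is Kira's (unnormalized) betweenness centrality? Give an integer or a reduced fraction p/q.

Pairs whose geodesics pass through Kira — Cal–Jon: 1; Cal–Jamal: 1; Cal–Akira: 1; Cal–Leo: 1; Cal–Dmitri: 1; Cal–Chen: 1; Cal–Oskar: 1; Cal–Gus: 1; Jon–Jamal: 1; Jon–Leo: 1; Jon–Dmitri: 1/2; Jon–Chen: 1; Jon–Oskar: 1; Jon–Gus: 1 … (+18 more pairs).
All other pairs contribute 0.
Summing the contributions gives betweenness(Kira) = 63/2.

63/2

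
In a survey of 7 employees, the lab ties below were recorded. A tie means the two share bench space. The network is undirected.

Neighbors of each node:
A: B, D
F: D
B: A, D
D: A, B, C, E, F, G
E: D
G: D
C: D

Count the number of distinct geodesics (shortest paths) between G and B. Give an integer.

The shortest distance is 2, and the only length-2 path is G–D–B. So there is exactly 1 shortest path.

1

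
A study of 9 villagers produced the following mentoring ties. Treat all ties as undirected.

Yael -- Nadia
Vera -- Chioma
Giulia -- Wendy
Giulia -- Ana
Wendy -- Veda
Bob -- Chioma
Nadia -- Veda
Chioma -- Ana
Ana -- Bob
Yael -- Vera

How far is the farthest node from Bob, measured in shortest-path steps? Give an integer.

Distances from Bob: Ana:1, Chioma:1, Giulia:2, Nadia:4, Veda:4, Vera:2, Wendy:3, Yael:3.
The largest is 4 (to Nadia and Veda), so the eccentricity of Bob is 4.

4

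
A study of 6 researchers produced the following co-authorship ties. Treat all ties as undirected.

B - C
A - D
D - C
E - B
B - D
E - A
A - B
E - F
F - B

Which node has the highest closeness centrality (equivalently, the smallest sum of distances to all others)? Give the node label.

B

Farness (sum of distances to all others) for each node — A:7, B:5, C:8, D:7, E:7, F:8.
The smallest farness is 5, for B, so B has the highest closeness.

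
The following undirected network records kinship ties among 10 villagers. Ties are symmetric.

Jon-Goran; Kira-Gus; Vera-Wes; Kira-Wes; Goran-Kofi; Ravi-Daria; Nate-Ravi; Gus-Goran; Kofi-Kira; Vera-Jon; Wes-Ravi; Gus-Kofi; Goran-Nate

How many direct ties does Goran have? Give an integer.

4

Goran is directly tied to Gus, Jon, Kofi, and Nate. That is 4 neighbors, so the degree of Goran is 4.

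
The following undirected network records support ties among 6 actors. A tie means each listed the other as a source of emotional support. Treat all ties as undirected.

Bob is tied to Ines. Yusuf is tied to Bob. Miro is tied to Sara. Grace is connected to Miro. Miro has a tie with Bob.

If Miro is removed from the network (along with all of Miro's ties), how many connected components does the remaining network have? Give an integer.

3

Without Miro, the remaining ties split the others into: {Sara}; {Bob, Ines, Yusuf}; {Grace}.
That's 3 separate components.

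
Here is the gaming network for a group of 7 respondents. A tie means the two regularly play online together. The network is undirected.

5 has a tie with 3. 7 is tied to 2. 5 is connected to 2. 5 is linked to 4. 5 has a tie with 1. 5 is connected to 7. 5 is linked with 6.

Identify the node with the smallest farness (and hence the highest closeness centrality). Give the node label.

5

Farness (sum of distances to all others) for each node — 1:11, 2:10, 3:11, 4:11, 5:6, 6:11, 7:10.
The smallest farness is 6, for 5, so 5 has the highest closeness.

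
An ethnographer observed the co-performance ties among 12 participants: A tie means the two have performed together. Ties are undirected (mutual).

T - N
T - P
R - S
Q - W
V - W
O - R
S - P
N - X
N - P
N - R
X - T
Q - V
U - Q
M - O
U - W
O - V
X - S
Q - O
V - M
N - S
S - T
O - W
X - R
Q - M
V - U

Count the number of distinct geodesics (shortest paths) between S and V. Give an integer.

The shortest distance is 3, and the only length-3 path is S–R–O–V. So there is exactly 1 shortest path.

1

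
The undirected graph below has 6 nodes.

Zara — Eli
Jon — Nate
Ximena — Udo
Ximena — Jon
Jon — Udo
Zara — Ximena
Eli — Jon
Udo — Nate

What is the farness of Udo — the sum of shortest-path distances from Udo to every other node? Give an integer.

Distances from Udo: Eli:2, Jon:1, Nate:1, Ximena:1, Zara:2.
Sum = 2 + 1 + 1 + 1 + 2 = 7.

7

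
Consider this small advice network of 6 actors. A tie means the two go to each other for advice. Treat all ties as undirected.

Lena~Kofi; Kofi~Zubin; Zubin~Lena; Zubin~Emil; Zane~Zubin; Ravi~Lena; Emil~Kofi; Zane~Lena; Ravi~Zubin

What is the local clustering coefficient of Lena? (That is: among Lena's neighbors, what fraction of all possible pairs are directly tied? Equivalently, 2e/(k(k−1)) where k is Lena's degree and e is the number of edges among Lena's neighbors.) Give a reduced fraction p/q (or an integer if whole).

1/2

Lena's neighbors: Kofi, Ravi, Zane, and Zubin (k = 4).
Possible neighbor pairs: C(4,2) = 6. Edges among them: Kofi–Zubin, Ravi–Zubin, Zane–Zubin → e = 3.
Clustering(Lena) = 3/6 = 1/2.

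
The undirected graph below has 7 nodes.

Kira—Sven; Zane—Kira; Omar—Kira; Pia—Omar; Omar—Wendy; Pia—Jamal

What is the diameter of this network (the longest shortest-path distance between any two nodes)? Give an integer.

Eccentricity of each node (its greatest distance to any other): Jamal:4, Kira:3, Omar:2, Pia:3, Sven:4, Wendy:3, Zane:4.
The maximum eccentricity is 4, realized for instance by the pair Zane–Jamal via Zane – Kira – Omar – Pia – Jamal. So the diameter is 4.

4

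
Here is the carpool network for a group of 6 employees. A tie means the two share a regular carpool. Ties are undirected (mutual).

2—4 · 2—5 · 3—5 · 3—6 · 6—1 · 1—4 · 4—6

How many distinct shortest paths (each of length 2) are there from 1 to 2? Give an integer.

1

The shortest distance is 2, and the only length-2 path is 1–4–2. So there is exactly 1 shortest path.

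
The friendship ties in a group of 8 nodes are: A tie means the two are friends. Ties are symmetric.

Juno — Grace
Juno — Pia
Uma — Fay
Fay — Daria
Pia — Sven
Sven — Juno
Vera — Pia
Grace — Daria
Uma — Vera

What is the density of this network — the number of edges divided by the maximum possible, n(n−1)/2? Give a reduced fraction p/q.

There are 9 edges and 8 nodes, so the maximum possible is C(8,2) = 28.
Density = 9/28.

9/28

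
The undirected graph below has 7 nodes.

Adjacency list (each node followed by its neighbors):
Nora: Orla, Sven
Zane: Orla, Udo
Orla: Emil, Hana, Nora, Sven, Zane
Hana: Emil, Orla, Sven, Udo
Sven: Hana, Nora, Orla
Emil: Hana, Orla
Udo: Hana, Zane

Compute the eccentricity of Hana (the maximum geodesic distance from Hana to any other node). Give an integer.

2

Distances from Hana: Emil:1, Nora:2, Orla:1, Sven:1, Udo:1, Zane:2.
The largest is 2 (to Zane and Nora), so the eccentricity of Hana is 2.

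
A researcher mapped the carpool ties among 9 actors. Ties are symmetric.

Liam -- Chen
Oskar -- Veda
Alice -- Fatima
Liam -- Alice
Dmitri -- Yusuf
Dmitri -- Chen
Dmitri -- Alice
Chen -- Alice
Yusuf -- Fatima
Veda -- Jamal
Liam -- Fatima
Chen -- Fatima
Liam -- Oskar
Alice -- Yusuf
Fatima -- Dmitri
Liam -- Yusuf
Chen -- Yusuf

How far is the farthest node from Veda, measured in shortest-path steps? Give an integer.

Distances from Veda: Alice:3, Chen:3, Dmitri:4, Fatima:3, Jamal:1, Liam:2, Oskar:1, Yusuf:3.
The largest is 4 (to Dmitri), so the eccentricity of Veda is 4.

4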